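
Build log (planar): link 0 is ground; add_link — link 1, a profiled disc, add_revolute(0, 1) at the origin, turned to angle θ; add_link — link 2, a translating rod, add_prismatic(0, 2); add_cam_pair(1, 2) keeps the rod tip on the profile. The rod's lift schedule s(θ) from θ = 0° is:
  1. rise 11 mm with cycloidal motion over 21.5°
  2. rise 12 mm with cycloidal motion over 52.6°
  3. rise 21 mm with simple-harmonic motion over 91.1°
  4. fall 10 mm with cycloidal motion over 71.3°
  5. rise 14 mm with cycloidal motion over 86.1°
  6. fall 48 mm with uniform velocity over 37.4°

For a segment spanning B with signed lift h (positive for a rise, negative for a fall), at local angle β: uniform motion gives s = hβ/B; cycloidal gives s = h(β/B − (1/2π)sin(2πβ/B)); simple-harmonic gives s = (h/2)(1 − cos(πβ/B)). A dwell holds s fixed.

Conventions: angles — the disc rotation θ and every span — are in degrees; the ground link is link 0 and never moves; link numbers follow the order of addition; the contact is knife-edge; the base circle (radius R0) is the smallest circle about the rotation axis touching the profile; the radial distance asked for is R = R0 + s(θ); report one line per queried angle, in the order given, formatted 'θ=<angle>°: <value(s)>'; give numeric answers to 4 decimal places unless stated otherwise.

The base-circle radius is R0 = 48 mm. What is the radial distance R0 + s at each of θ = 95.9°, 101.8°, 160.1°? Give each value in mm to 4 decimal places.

seg 1 [0°–21.5°] cycloidal, h=11: full span → s += 11 → s = 11.0000
seg 2 [21.5°–74.1°] cycloidal, h=12: full span → s += 12 → s = 23.0000
seg 3 [74.1°–165.2°] simple-harmonic, h=21: θ=95.9° here. β=21.8, B=91.1. 21/2·(1 − cos(π·0.2393)) = 2.8300 → s = 25.8300
seg 3 [74.1°–165.2°] simple-harmonic, h=21: θ=101.8° here. β=27.7, B=91.1. 21/2·(1 − cos(π·0.3041)) = 4.4371 → s = 27.4371
seg 3 [74.1°–165.2°] simple-harmonic, h=21: θ=160.1° here. β=86, B=91.1. 21/2·(1 − cos(π·0.9440)) = 20.8380 → s = 43.8380
θ=95.9°: R = R0 + s = 48 + 25.8300 = 73.8300
θ=101.8°: R = R0 + s = 48 + 27.4371 = 75.4371
θ=160.1°: R = R0 + s = 48 + 43.8380 = 91.8380

θ=95.9°: 73.8300
θ=101.8°: 75.4371
θ=160.1°: 91.8380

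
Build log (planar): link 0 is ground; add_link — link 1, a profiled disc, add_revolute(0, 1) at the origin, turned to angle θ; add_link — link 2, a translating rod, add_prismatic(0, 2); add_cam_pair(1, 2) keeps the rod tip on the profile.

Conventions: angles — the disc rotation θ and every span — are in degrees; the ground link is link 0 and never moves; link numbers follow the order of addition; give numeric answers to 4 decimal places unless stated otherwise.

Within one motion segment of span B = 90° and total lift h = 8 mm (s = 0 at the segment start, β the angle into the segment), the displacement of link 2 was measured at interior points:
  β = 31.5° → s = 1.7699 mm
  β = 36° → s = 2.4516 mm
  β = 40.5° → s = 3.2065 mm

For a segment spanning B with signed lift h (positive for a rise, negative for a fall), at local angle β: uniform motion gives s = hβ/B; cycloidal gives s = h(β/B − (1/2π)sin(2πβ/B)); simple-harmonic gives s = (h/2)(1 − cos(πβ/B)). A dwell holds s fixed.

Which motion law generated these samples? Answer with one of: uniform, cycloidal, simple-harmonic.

candidates at β/B = r: uniform s = h·r (linear in β); cycloidal s = h·(r − sin(2πr)/(2π)); simple-harmonic s = (h/2)(1 − cos(πr))
β=31.5°: printed 1.7699 | uniform 2.8000, cycloidal 1.7699, simple-harmonic 2.1840
β=36°: printed 2.4516 | uniform 3.2000, cycloidal 2.4516, simple-harmonic 2.7639
β=40.5°: printed 3.2065 | uniform 3.6000, cycloidal 3.2065, simple-harmonic 3.3743
only one law matches every sample → cycloidal

cycloidal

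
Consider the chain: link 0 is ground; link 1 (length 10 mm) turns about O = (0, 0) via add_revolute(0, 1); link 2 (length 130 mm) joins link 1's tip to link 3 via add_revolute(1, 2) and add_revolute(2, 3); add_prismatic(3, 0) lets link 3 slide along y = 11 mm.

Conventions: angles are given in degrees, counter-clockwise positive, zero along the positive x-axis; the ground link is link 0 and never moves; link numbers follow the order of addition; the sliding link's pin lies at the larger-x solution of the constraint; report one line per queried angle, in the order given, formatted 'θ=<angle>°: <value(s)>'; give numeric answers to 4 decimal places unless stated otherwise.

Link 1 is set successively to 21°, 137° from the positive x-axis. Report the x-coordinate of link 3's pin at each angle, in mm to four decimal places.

geometry: r = 10 mm, L = 130 mm, e = 11 mm
θ=21°: crank pin P = (r cos θ, r sin θ) = (9.335804, 3.583679)
θ=21°: h = r sin θ − e = 3.583679 − 11 = -7.416321
θ=21°: x = r cos θ + √(L² − h²) = 9.335804 + 129.788282 = 139.124086
θ=137°: crank pin P = (r cos θ, r sin θ) = (-7.313537, 6.819984)
θ=137°: h = r sin θ − e = 6.819984 − 11 = -4.180016
θ=137°: x = r cos θ + √(L² − h²) = -7.313537 + 129.932781 = 122.619244

θ=21°: 139.1241
θ=137°: 122.6192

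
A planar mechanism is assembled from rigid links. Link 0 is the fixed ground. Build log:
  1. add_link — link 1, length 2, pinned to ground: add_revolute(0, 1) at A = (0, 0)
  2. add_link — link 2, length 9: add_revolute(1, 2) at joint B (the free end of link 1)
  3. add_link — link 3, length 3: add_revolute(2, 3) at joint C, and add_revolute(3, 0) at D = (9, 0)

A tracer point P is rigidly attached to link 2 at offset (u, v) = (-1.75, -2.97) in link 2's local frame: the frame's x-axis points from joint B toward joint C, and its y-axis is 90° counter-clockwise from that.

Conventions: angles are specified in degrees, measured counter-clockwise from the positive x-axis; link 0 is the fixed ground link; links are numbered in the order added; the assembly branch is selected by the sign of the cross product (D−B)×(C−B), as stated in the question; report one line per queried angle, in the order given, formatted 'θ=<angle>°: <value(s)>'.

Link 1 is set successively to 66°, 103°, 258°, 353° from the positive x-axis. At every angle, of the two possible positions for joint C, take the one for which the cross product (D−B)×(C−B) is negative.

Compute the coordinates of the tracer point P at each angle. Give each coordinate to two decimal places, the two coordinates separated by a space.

A=(0,0), D=(9.00,0)
θ=66°: B = A + 2.00·(cos66°, sin66°) = (0.8135, 1.8271)
θ=66°: |BD| = 8.3879
θ=66°: circle(B,9.00) ∩ circle(D,3.00): a=8.4858, h=2.9984
θ=66°:   candidates: C₊=(9.7487,2.9051) cross=25.150; C₋=(8.4424,-2.9477) cross=-25.150
θ=66°:   branch - wants cross < 0 → take C=(8.4424,-2.9477) (cross=-25.150)
θ=66°: ex = (C−B)/|BC| = (0.8477,-0.5305); ey = (0.5305,0.8477)
θ=66°: P = B + -1.75·ex + -2.97·ey = (-2.2456,0.2380)
θ=103°: B = A + 2.00·(cos103°, sin103°) = (-0.4499, 1.9487)
θ=103°: |BD| = 9.6487
θ=103°: circle(B,9.00) ∩ circle(D,3.00): a=8.5554, h=2.7937
θ=103°:   candidates: C₊=(8.4935,2.9569) cross=26.956; C₋=(7.3650,-2.5153) cross=-26.956
θ=103°:   branch - wants cross < 0 → take C=(7.3650,-2.5153) (cross=-26.956)
θ=103°: ex = (C−B)/|BC| = (0.8683,-0.4960); ey = (0.4960,0.8683)
θ=103°: P = B + -1.75·ex + -2.97·ey = (-3.4426,0.2378)
θ=258°: B = A + 2.00·(cos258°, sin258°) = (-0.4158, -1.9563)
θ=258°: |BD| = 9.6169
θ=258°: circle(B,9.00) ∩ circle(D,3.00): a=8.5519, h=2.8046
θ=258°:   candidates: C₊=(7.3867,2.5293) cross=26.971; C₋=(8.5277,-2.9626) cross=-26.971
θ=258°:   branch - wants cross < 0 → take C=(8.5277,-2.9626) (cross=-26.971)
θ=258°: ex = (C−B)/|BC| = (0.9937,-0.1118); ey = (0.1118,0.9937)
θ=258°: P = B + -1.75·ex + -2.97·ey = (-2.4869,-4.7120)
θ=353°: B = A + 2.00·(cos353°, sin353°) = (1.9851, -0.2437)
θ=353°: |BD| = 7.0191
θ=353°: circle(B,9.00) ∩ circle(D,3.00): a=8.6384, h=2.5255
θ=353°:   candidates: C₊=(10.5306,2.5802) cross=17.727; C₋=(10.7060,-2.4677) cross=-17.727
θ=353°:   branch - wants cross < 0 → take C=(10.7060,-2.4677) (cross=-17.727)
θ=353°: ex = (C−B)/|BC| = (0.9690,-0.2471); ey = (0.2471,0.9690)
θ=353°: P = B + -1.75·ex + -2.97·ey = (-0.4445,-2.6892)

θ=66°: -2.25 0.24
θ=103°: -3.44 0.24
θ=258°: -2.49 -4.71
θ=353°: -0.44 -2.69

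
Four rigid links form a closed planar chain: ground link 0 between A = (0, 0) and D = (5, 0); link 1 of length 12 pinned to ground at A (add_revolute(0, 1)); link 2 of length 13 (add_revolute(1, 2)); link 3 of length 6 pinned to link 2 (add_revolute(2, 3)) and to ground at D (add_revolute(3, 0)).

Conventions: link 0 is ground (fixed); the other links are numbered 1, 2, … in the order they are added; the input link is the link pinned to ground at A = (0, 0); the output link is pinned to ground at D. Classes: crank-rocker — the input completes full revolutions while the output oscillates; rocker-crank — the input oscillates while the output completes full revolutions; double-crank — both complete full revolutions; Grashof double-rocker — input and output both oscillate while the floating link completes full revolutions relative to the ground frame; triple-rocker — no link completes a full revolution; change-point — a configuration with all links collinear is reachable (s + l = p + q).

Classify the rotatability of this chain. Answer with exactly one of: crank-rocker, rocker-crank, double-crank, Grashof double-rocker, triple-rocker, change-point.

lengths: ground=5, input=12, coupler=13, output=6
sorted: s=5 (shortest), l=13 (longest), p+q=18
s + l = 18 vs p + q = 18
s + l = p + q → change-point (collinear configuration reachable)

change-point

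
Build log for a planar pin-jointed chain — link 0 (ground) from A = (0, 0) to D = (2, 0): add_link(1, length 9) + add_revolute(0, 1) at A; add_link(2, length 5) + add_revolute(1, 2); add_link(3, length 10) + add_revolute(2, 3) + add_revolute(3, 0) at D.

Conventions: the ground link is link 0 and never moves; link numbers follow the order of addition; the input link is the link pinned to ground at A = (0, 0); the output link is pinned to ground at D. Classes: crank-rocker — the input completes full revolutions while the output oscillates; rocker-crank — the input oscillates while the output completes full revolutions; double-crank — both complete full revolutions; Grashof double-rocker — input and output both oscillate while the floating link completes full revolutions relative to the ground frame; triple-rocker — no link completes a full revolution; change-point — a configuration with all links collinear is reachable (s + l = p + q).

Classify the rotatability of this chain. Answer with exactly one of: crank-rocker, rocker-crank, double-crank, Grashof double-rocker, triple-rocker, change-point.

lengths: ground=2, input=9, coupler=5, output=10
sorted: s=2 (shortest), l=10 (longest), p+q=14
s + l = 12 vs p + q = 14
s + l < p + q (Grashof) with shortest = ground link → double-crank

double-crank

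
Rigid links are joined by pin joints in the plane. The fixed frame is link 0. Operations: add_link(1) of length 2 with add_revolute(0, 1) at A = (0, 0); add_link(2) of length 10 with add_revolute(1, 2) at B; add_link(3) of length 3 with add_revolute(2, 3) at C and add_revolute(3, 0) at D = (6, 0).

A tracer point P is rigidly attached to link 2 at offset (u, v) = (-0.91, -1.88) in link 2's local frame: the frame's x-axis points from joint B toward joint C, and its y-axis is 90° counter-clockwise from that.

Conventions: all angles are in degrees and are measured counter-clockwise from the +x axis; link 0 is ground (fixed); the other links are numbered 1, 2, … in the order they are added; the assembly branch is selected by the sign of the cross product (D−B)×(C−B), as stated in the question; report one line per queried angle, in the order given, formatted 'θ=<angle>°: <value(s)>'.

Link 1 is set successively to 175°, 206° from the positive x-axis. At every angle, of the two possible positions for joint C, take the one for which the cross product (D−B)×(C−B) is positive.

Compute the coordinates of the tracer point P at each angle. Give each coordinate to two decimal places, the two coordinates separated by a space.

A=(0,0), D=(6.00,0)
θ=175°: B = A + 2.00·(cos175°, sin175°) = (-1.9924, 0.1743)
θ=175°: |BD| = 7.9943
θ=175°: circle(B,10.00) ∩ circle(D,3.00): a=9.6887, h=2.4757
θ=175°:   candidates: C₊=(7.7480,2.4381) cross=19.791; C₋=(7.6400,-2.5120) cross=-19.791
θ=175°:   branch + wants cross > 0 → take C=(7.7480,2.4381) (cross=19.791)
θ=175°: ex = (C−B)/|BC| = (0.9740,0.2264); ey = (-0.2264,0.9740)
θ=175°: P = B + -0.91·ex + -1.88·ey = (-2.4532,-1.8629)
θ=206°: B = A + 2.00·(cos206°, sin206°) = (-1.7976, -0.8767)
θ=206°: |BD| = 7.8467
θ=206°: circle(B,10.00) ∩ circle(D,3.00): a=9.7220, h=2.3417
θ=206°:   candidates: C₊=(7.6019,2.5365) cross=18.375; C₋=(8.1251,-2.1175) cross=-18.375
θ=206°:   branch + wants cross > 0 → take C=(7.6019,2.5365) (cross=18.375)
θ=206°: ex = (C−B)/|BC| = (0.9399,0.3413); ey = (-0.3413,0.9399)
θ=206°: P = B + -0.91·ex + -1.88·ey = (-2.0112,-2.9544)

θ=175°: -2.45 -1.86
θ=206°: -2.01 -2.95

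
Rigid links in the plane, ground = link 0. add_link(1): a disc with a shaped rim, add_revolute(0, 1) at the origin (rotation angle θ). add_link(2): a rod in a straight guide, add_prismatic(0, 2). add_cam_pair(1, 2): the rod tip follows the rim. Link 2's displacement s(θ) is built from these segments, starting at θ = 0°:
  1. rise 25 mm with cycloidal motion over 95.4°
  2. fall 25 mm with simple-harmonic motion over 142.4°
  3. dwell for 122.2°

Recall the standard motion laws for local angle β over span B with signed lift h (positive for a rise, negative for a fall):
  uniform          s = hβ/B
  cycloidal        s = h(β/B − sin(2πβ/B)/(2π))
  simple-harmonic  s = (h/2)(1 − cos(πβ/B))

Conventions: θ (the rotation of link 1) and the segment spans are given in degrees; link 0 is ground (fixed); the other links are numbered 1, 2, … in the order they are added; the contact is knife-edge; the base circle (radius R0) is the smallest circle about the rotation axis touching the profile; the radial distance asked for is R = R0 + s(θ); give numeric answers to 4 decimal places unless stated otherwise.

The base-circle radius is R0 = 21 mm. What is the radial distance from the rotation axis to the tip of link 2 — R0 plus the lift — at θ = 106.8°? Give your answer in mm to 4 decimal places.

segment 1 (0° to 95.4°, cycloidal, h = 25) is passed completely: s = 0.0000 + (25) = 25.0000
θ = 106.8° falls in segment 2 (95.4° to 237.8°, simple-harmonic, h = -25): β = 106.8 − 95.4 = 11.4°, B = 142.4°; Δs = -25/2·(1 − cos(π·0.0801)) = -0.3933; s = 25.0000 − 0.3933 = 24.6067
R = R0 + s = 21 + 24.6067 = 45.6067

45.6067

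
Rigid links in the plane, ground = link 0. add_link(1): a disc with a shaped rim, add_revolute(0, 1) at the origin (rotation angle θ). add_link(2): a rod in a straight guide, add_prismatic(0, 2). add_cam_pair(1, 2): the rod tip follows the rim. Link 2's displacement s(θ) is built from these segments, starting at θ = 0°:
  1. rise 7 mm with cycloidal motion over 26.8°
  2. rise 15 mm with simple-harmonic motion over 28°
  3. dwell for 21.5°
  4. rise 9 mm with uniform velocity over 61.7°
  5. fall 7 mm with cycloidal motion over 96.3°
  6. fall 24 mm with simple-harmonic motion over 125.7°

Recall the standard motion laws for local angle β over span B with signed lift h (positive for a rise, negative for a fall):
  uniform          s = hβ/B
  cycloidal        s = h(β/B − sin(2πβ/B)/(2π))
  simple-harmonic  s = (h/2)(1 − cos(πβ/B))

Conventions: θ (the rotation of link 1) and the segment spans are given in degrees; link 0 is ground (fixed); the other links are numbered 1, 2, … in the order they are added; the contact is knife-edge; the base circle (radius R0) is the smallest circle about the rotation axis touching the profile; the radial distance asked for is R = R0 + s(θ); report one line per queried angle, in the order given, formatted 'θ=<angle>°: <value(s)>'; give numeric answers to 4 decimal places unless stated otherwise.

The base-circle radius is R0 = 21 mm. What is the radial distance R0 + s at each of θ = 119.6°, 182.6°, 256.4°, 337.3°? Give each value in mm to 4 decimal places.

segment 1 (0° to 26.8°, cycloidal, h = 7) is passed completely: s = 0.0000 + (7) = 7.0000
segment 2 (26.8° to 54.8°, simple-harmonic, h = 15) is passed completely: s = 7.0000 + (15) = 22.0000
segment 3 (54.8° to 76.3°, dwell): s unchanged at 22.0000
θ = 119.6° falls in segment 4 (76.3° to 138°, uniform, h = 9): β = 119.6 − 76.3 = 43.3°, B = 61.7°; Δs = 9·43.3/61.7 = 6.3160; s = 22.0000 + 6.3160 = 28.3160
segment 4 (76.3° to 138°, uniform, h = 9) is passed completely: s = 22.0000 + (9) = 31.0000
θ = 182.6° falls in segment 5 (138° to 234.3°, cycloidal, h = -7): β = 182.6 − 138 = 44.6°, B = 96.3°; Δs = -7·(0.4631 − sin(2π·0.4631)/(2π)) = -2.9862; s = 31.0000 − 2.9862 = 28.0138
segment 5 (138° to 234.3°, cycloidal, h = -7) is passed completely: s = 31.0000 + (-7) = 24.0000
θ = 256.4° falls in segment 6 (234.3° to 360°, simple-harmonic, h = -24): β = 256.4 − 234.3 = 22.1°, B = 125.7°; Δs = -24/2·(1 − cos(π·0.1758)) = -1.7844; s = 24.0000 − 1.7844 = 22.2156
θ = 337.3° falls in segment 6 (234.3° to 360°, simple-harmonic, h = -24): β = 337.3 − 234.3 = 103°, B = 125.7°; Δs = -24/2·(1 − cos(π·0.8194)) = -22.1200; s = 24.0000 − 22.1200 = 1.8800
θ=119.6°: R = R0 + s = 21 + 28.3160 = 49.3160
θ=182.6°: R = R0 + s = 21 + 28.0138 = 49.0138
θ=256.4°: R = R0 + s = 21 + 22.2156 = 43.2156
θ=337.3°: R = R0 + s = 21 + 1.8800 = 22.8800

θ=119.6°: 49.3160
θ=182.6°: 49.0138
θ=256.4°: 43.2156
θ=337.3°: 22.8800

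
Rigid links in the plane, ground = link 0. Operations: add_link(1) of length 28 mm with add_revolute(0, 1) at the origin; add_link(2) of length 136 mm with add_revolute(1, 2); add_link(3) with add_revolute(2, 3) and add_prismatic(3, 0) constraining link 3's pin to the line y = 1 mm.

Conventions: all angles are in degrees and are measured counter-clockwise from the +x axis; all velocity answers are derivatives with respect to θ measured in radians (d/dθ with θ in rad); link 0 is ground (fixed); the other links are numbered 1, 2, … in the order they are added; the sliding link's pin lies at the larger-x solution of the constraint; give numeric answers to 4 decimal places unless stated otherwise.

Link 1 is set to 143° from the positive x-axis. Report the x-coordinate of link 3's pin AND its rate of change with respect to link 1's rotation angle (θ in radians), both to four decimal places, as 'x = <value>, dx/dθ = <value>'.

geometry: r = 28 mm, L = 136 mm, e = 1 mm
crank pin P = (r cos θ, r sin θ) = (-22.361794, 16.850821)
h = r sin θ − e = 16.850821 − 1 = 15.850821
x = r cos θ + √(L² − h²) = -22.361794 + 135.073134 = 112.711340
dx/dθ = −r sin θ − h·r cos θ/√(L² − h²) (θ in radians; h = 15.850821) = -14.226666

x = 112.7113, dx/dθ = -14.2267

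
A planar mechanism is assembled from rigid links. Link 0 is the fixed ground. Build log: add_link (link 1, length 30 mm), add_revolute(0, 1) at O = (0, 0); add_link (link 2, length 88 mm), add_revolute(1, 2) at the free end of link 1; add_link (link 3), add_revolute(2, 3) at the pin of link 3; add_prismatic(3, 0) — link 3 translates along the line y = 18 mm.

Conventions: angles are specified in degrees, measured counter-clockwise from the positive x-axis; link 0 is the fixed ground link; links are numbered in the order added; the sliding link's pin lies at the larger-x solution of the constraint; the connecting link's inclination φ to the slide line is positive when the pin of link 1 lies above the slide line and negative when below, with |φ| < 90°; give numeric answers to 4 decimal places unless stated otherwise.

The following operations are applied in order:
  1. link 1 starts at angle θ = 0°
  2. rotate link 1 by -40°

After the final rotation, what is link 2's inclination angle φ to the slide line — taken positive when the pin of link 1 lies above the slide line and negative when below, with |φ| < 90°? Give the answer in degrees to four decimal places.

geometry: r = 30 mm, L = 88 mm, e = 18 mm; θ starts at 0°
rotate link 1 by -40°: θ ← 0° -40° = -40°
h = r sin θ − e = -19.283628 − 18 = -37.283628
sin φ = h / L = -37.283628 / 88 = -0.42367759
φ = arcsin(-0.42367759) = -25.066988°

-25.0670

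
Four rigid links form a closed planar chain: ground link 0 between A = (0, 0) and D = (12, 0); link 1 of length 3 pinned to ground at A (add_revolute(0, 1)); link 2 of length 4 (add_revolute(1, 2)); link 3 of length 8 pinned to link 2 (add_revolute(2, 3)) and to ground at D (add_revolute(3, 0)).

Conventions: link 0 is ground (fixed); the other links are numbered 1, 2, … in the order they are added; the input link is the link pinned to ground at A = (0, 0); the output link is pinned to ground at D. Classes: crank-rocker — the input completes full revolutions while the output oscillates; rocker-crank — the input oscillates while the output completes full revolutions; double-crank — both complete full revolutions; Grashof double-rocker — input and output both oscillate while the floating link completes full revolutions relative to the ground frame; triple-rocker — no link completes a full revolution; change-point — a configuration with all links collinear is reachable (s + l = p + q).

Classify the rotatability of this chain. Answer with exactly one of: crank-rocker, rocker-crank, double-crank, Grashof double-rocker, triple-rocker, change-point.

lengths: ground=12, input=3, coupler=4, output=8
sorted: s=3 (shortest), l=12 (longest), p+q=12
s + l = 15 vs p + q = 12
s + l > p + q → non-Grashof → no link fully rotates → triple-rocker

triple-rocker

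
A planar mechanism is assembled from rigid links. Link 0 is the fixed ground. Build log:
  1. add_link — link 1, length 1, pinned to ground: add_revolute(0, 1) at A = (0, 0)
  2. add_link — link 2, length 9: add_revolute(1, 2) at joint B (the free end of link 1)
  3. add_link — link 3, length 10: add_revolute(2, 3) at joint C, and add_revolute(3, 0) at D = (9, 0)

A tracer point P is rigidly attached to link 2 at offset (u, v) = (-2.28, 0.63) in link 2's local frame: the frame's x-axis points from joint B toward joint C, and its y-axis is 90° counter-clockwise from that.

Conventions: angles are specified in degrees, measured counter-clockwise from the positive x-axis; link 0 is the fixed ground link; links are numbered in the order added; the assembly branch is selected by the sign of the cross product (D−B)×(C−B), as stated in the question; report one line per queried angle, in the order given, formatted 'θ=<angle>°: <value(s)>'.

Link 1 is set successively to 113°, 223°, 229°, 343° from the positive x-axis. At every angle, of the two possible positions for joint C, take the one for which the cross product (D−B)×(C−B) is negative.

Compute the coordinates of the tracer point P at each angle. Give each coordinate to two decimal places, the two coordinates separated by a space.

A=(0,0), D=(9.00,0)
θ=113°: B = A + 1.00·(cos113°, sin113°) = (-0.3907, 0.9205)
θ=113°: |BD| = 9.4357
θ=113°: circle(B,9.00) ∩ circle(D,10.00): a=3.7111, h=8.1993
θ=113°:   candidates: C₊=(4.1025,8.7186) cross=77.366; C₋=(2.5027,-7.6017) cross=-77.366
θ=113°:   branch - wants cross < 0 → take C=(2.5027,-7.6017) (cross=-77.366)
θ=113°: ex = (C−B)/|BC| = (0.3215,-0.9469); ey = (0.9469,0.3215)
θ=113°: P = B + -2.28·ex + 0.63·ey = (-0.5272,3.2820)
θ=223°: B = A + 1.00·(cos223°, sin223°) = (-0.7314, -0.6820)
θ=223°: |BD| = 9.7552
θ=223°: circle(B,9.00) ∩ circle(D,10.00): a=3.9038, h=8.1093
θ=223°:   candidates: C₊=(2.5959,7.6804) cross=79.108; C₋=(3.7298,-8.4985) cross=-79.108
θ=223°:   branch - wants cross < 0 → take C=(3.7298,-8.4985) (cross=-79.108)
θ=223°: ex = (C−B)/|BC| = (0.4957,-0.8685); ey = (0.8685,0.4957)
θ=223°: P = B + -2.28·ex + 0.63·ey = (-1.3144,1.6105)
θ=229°: B = A + 1.00·(cos229°, sin229°) = (-0.6561, -0.7547)
θ=229°: |BD| = 9.6855
θ=229°: circle(B,9.00) ∩ circle(D,10.00): a=3.8619, h=8.1293
θ=229°:   candidates: C₊=(2.5607,7.6508) cross=78.736; C₋=(3.8276,-8.5584) cross=-78.736
θ=229°:   branch - wants cross < 0 → take C=(3.8276,-8.5584) (cross=-78.736)
θ=229°: ex = (C−B)/|BC| = (0.4982,-0.8671); ey = (0.8671,0.4982)
θ=229°: P = B + -2.28·ex + 0.63·ey = (-1.2457,1.5361)
θ=343°: B = A + 1.00·(cos343°, sin343°) = (0.9563, -0.2924)
θ=343°: |BD| = 8.0490
θ=343°: circle(B,9.00) ∩ circle(D,10.00): a=2.8442, h=8.5388
θ=343°:   candidates: C₊=(3.4885,8.3441) cross=68.728; C₋=(4.1088,-8.7222) cross=-68.728
θ=343°:   branch - wants cross < 0 → take C=(4.1088,-8.7222) (cross=-68.728)
θ=343°: ex = (C−B)/|BC| = (0.3503,-0.9366); ey = (0.9366,0.3503)
θ=343°: P = B + -2.28·ex + 0.63·ey = (0.7478,2.0639)

θ=113°: -0.53 3.28
θ=223°: -1.31 1.61
θ=229°: -1.25 1.54
θ=343°: 0.75 2.06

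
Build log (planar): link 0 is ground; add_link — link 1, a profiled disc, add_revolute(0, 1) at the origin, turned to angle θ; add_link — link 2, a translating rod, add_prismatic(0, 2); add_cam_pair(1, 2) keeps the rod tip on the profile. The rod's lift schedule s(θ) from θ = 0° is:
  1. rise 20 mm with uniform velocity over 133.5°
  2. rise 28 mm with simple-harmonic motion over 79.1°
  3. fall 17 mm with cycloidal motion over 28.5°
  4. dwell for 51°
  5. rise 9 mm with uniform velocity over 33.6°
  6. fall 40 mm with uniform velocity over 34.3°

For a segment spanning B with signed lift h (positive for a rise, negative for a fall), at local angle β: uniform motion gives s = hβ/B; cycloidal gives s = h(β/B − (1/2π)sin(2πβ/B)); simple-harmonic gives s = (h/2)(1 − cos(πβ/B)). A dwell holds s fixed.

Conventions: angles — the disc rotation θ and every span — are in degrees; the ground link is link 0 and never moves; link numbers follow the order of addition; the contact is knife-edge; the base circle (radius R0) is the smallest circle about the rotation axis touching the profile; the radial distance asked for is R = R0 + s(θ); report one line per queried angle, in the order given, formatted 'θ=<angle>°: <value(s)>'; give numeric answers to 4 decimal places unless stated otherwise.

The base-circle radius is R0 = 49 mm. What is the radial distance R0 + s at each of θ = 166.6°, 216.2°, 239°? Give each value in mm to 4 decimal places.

seg 1 [0°–133.5°] uniform, h=20: full span → s += 20 → s = 20.0000
seg 2 [133.5°–212.6°] simple-harmonic, h=28: θ=166.6° here. β=33.1, B=79.1. 28/2·(1 − cos(π·0.4185)) = 10.4527 → s = 30.4527
seg 2 [133.5°–212.6°] simple-harmonic, h=28: full span → s += 28 → s = 48.0000
seg 3 [212.6°–241.1°] cycloidal, h=-17: θ=216.2° here. β=3.6, B=28.5. -17·(0.1263 − sin(2π·0.1263)/(2π)) = -0.2184 → s = 47.7816
seg 3 [212.6°–241.1°] cycloidal, h=-17: θ=239° here. β=26.4, B=28.5. -17·(0.9263 − sin(2π·0.9263)/(2π)) = -16.9557 → s = 31.0443
θ=166.6°: R = R0 + s = 49 + 30.4527 = 79.4527
θ=216.2°: R = R0 + s = 49 + 47.7816 = 96.7816
θ=239°: R = R0 + s = 49 + 31.0443 = 80.0443

θ=166.6°: 79.4527
θ=216.2°: 96.7816
θ=239°: 80.0443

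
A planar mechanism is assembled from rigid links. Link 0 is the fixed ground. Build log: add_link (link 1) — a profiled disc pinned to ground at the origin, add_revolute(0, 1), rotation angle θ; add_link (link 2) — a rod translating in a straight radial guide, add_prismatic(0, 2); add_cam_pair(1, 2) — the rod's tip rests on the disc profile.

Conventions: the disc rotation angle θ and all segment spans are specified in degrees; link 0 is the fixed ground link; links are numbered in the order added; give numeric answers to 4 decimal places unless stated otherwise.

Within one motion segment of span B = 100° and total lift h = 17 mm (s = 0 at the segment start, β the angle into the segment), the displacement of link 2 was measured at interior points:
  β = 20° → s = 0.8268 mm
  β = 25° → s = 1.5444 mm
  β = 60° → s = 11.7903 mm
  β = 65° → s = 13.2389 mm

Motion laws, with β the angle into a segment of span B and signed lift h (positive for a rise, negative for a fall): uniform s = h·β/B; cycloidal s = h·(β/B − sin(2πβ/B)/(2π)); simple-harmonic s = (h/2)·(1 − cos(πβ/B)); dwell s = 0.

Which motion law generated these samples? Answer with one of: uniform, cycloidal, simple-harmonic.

candidates at β/B = r: uniform s = h·r (linear in β); cycloidal s = h·(r − sin(2πr)/(2π)); simple-harmonic s = (h/2)(1 − cos(πr))
β=20°: printed 0.8268 | uniform 3.4000, cycloidal 0.8268, simple-harmonic 1.6234
β=25°: printed 1.5444 | uniform 4.2500, cycloidal 1.5444, simple-harmonic 2.4896
β=60°: printed 11.7903 | uniform 10.2000, cycloidal 11.7903, simple-harmonic 11.1266
β=65°: printed 13.2389 | uniform 11.0500, cycloidal 13.2389, simple-harmonic 12.3589
only one law matches every sample → cycloidal

cycloidal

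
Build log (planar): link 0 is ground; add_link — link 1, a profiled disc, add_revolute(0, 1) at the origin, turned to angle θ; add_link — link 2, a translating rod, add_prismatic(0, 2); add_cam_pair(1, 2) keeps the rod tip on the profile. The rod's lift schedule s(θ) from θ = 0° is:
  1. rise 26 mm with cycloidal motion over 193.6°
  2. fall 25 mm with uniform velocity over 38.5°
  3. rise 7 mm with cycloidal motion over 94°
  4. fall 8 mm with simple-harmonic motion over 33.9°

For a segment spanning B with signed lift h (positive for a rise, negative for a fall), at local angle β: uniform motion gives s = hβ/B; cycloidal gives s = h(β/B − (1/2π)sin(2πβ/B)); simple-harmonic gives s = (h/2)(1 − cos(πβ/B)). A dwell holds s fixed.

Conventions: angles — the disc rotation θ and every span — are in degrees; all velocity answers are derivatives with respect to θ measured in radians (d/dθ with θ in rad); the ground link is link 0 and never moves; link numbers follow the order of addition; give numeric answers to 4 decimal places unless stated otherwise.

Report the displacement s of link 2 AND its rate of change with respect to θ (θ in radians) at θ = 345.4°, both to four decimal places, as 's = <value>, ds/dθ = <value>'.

seg 1 [0°–193.6°] cycloidal, h=26: full span → s += 26 → s = 26.0000
seg 2 [193.6°–232.1°] uniform, h=-25: full span → s += -25 → s = 1.0000
seg 3 [232.1°–326.1°] cycloidal, h=7: full span → s += 7 → s = 8.0000
seg 4 [326.1°–360°] simple-harmonic, h=-8: θ=345.4° here. β=19.3, B=33.9. -8/2·(1 − cos(π·0.5693)) = -4.8643 → s = 3.1357
velocity in seg [326.1°–360°] (simple-harmonic), θ in radians: β = 19.3° = 0.3368 rad, B = 33.9° = 0.5917 rad; ds/dθ = (πh/(2B)) sin(πβ/B) = (π·(-8)/(2·0.5917)) sin(π·0.5693) = -20.737264 mm/rad

s = 3.1357, ds/dθ = -20.7373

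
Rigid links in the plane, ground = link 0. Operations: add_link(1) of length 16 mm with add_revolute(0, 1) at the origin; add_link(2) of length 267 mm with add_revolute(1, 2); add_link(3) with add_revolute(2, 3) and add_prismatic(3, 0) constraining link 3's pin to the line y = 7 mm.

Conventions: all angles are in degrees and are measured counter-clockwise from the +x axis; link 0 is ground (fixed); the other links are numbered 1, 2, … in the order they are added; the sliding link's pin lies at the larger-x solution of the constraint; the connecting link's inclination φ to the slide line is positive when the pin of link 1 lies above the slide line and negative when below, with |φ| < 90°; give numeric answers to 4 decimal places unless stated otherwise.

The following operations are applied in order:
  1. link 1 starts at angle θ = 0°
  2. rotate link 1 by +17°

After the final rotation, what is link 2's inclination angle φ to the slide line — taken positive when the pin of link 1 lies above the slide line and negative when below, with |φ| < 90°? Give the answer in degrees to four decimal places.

geometry: r = 16 mm, L = 267 mm, e = 7 mm; θ starts at 0°
rotate link 1 by +17°: θ ← 0° +17° = 17°
h = r sin θ − e = 4.677947 − 7 = -2.322053
sin φ = h / L = -2.322053 / 267 = -0.00869683
φ = arcsin(-0.00869683) = -0.498298°

-0.4983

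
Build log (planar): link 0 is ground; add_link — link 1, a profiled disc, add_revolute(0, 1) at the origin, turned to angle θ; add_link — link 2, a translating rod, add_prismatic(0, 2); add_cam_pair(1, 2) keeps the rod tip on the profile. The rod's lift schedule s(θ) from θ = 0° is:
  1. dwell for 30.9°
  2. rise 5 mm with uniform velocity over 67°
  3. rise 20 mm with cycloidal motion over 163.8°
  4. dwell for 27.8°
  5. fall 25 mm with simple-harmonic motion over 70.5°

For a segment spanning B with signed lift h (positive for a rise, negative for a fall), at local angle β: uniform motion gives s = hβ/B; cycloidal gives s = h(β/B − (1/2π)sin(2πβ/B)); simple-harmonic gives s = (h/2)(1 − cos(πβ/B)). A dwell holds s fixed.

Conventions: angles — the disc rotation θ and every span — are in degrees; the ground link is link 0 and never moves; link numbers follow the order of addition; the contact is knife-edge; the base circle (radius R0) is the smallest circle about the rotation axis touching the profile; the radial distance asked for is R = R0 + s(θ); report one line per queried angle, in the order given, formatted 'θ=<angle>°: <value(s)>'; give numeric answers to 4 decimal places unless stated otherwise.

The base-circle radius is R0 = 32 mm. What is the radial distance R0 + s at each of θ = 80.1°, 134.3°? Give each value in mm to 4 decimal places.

seg 1 [0°–30.9°] dwell: s stays 0.0000
seg 2 [30.9°–97.9°] uniform, h=5: θ=80.1° here. β=49.2, B=67. 5·49.2/67 = 3.6716 → s = 3.6716
seg 2 [30.9°–97.9°] uniform, h=5: full span → s += 5 → s = 5.0000
seg 3 [97.9°–261.7°] cycloidal, h=20: θ=134.3° here. β=36.4, B=163.8. 20·(0.2222 − sin(2π·0.2222)/(2π)) = 1.3097 → s = 6.3097
θ=80.1°: R = R0 + s = 32 + 3.6716 = 35.6716
θ=134.3°: R = R0 + s = 32 + 6.3097 = 38.3097

θ=80.1°: 35.6716
θ=134.3°: 38.3097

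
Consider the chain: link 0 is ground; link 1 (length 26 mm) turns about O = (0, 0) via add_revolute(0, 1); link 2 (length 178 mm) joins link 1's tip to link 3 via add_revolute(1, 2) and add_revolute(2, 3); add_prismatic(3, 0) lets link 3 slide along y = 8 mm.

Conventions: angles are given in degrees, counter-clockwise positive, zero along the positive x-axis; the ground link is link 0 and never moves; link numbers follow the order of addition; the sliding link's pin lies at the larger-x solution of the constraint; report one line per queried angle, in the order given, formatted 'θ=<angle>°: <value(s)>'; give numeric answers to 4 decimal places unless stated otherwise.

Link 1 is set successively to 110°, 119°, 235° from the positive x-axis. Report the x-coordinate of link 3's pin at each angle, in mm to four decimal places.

geometry: r = 26 mm, L = 178 mm, e = 8 mm
θ=110°: crank pin P = (r cos θ, r sin θ) = (-8.892524, 24.432008)
θ=110°: h = r sin θ − e = 24.432008 − 8 = 16.432008
θ=110°: x = r cos θ + √(L² − h²) = -8.892524 + 177.239920 = 168.347396
θ=119°: crank pin P = (r cos θ, r sin θ) = (-12.605050, 22.740112)
θ=119°: h = r sin θ − e = 22.740112 − 8 = 14.740112
θ=119°: x = r cos θ + √(L² − h²) = -12.605050 + 177.388639 = 164.783588
θ=235°: crank pin P = (r cos θ, r sin θ) = (-14.912987, -21.297953)
θ=235°: h = r sin θ − e = -21.297953 − 8 = -29.297953
θ=235°: x = r cos θ + √(L² − h²) = -14.912987 + 175.572293 = 160.659305

θ=110°: 168.3474
θ=119°: 164.7836
θ=235°: 160.6593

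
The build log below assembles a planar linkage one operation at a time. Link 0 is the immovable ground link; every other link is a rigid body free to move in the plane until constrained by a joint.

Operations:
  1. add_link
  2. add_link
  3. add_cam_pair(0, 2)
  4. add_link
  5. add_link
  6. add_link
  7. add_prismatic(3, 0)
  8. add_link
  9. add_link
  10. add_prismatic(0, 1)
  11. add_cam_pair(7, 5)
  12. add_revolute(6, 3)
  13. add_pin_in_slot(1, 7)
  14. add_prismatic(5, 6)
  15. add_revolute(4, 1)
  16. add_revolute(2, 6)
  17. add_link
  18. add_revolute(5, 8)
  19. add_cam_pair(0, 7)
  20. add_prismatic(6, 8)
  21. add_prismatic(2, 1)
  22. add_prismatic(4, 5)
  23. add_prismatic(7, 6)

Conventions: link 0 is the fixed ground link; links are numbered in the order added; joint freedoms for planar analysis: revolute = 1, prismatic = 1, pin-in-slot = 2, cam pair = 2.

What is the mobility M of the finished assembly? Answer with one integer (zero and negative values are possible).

link 0 = ground. State L|J1|J2 = 1|0|0
+link1  2|0|0
+link2  3|0|0
C(0,2) f=2→J2  3|0|1
+link3  4|0|1
+link4  5|0|1
+link5  6|0|1
P(3,0) f=1→J1  6|1|1
+link6  7|1|1
+link7  8|1|1
P(0,1) f=1→J1  8|2|1
C(7,5) f=2→J2  8|2|2
R(6,3) f=1→J1  8|3|2
PS(1,7) f=2→J2  8|3|3
P(5,6) f=1→J1  8|4|3
R(4,1) f=1→J1  8|5|3
R(2,6) f=1→J1  8|6|3
+link8  9|6|3
R(5,8) f=1→J1  9|7|3
C(0,7) f=2→J2  9|7|4
P(6,8) f=1→J1  9|8|4
P(2,1) f=1→J1  9|9|4
P(4,5) f=1→J1  9|10|4
P(7,6) f=1→J1  9|11|4
M = 3(9−1)−2·11−4 = 24−22−4 = -2

M = -2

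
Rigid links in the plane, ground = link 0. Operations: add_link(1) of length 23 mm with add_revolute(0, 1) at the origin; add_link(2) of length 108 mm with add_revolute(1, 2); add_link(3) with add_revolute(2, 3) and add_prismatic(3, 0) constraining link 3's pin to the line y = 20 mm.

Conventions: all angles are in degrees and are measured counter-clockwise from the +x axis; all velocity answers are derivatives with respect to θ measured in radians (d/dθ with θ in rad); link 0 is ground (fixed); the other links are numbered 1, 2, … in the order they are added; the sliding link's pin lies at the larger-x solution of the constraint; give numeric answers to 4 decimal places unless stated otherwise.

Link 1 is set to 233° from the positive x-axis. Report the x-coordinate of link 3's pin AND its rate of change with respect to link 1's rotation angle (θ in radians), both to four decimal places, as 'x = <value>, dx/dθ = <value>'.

geometry: r = 23 mm, L = 108 mm, e = 20 mm
crank pin P = (r cos θ, r sin θ) = (-13.841746, -18.368617)
h = r sin θ − e = -18.368617 − 20 = -38.368617
x = r cos θ + √(L² − h²) = -13.841746 + 100.954689 = 87.112944
dx/dθ = −r sin θ − h·r cos θ/√(L² − h²) (θ in radians; h = -38.368617) = 13.107953

x = 87.1129, dx/dθ = 13.1080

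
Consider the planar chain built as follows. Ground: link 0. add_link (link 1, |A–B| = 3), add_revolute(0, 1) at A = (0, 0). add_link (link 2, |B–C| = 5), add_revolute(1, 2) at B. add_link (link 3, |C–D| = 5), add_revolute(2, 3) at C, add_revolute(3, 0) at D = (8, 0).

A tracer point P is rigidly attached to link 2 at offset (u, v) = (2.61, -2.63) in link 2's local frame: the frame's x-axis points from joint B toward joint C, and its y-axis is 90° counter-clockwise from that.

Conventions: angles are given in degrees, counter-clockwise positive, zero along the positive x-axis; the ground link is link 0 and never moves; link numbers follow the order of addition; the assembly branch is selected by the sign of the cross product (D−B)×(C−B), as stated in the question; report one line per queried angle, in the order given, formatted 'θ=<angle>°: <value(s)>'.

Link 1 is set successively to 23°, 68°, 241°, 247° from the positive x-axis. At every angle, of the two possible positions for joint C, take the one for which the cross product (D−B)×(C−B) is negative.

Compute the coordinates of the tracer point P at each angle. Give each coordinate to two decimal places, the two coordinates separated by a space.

A=(0,0), D=(8.00,0)
θ=23°: B = A + 3.00·(cos23°, sin23°) = (2.7615, 1.1722)
θ=23°: |BD| = 5.3680
θ=23°: circle(B,5.00) ∩ circle(D,5.00): a=2.6840, h=4.2185
θ=23°:   candidates: C₊=(6.3019,4.7028) cross=22.645; C₋=(4.4596,-3.5306) cross=-22.645
θ=23°:   branch - wants cross < 0 → take C=(4.4596,-3.5306) (cross=-22.645)
θ=23°: ex = (C−B)/|BC| = (0.3396,-0.9406); ey = (0.9406,0.3396)
θ=23°: P = B + 2.61·ex + -2.63·ey = (1.1742,-2.1759)
θ=68°: B = A + 3.00·(cos68°, sin68°) = (1.1238, 2.7816)
θ=68°: |BD| = 7.4175
θ=68°: circle(B,5.00) ∩ circle(D,5.00): a=3.7087, h=3.3534
θ=68°:   candidates: C₊=(5.8194,4.4995) cross=24.874; C₋=(3.3044,-1.7179) cross=-24.874
θ=68°:   branch - wants cross < 0 → take C=(3.3044,-1.7179) (cross=-24.874)
θ=68°: ex = (C−B)/|BC| = (0.4361,-0.8999); ey = (0.8999,0.4361)
θ=68°: P = B + 2.61·ex + -2.63·ey = (-0.1046,-0.7141)
θ=241°: B = A + 3.00·(cos241°, sin241°) = (-1.4544, -2.6239)
θ=241°: |BD| = 9.8118
θ=241°: circle(B,5.00) ∩ circle(D,5.00): a=4.9059, h=0.9655
θ=241°:   candidates: C₊=(3.0146,-0.3815) cross=9.474; C₋=(3.5310,-2.2423) cross=-9.474
θ=241°:   branch - wants cross < 0 → take C=(3.5310,-2.2423) (cross=-9.474)
θ=241°: ex = (C−B)/|BC| = (0.9971,0.0763); ey = (-0.0763,0.9971)
θ=241°: P = B + 2.61·ex + -2.63·ey = (1.3487,-5.0470)
θ=247°: B = A + 3.00·(cos247°, sin247°) = (-1.1722, -2.7615)
θ=247°: |BD| = 9.5789
θ=247°: circle(B,5.00) ∩ circle(D,5.00): a=4.7894, h=1.4357
θ=247°:   candidates: C₊=(3.0000,-0.0060) cross=13.752; C₋=(3.8278,-2.7555) cross=-13.752
θ=247°:   branch - wants cross < 0 → take C=(3.8278,-2.7555) (cross=-13.752)
θ=247°: ex = (C−B)/|BC| = (1.0000,0.0012); ey = (-0.0012,1.0000)
θ=247°: P = B + 2.61·ex + -2.63·ey = (1.4410,-5.3884)

θ=23°: 1.17 -2.18
θ=68°: -0.10 -0.71
θ=241°: 1.35 -5.05
θ=247°: 1.44 -5.39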